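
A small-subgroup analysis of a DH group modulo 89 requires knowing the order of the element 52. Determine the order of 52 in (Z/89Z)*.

8

Since 52 ∈ (Z/89Z)^×, its order divides φ(89) = 89 − 1 = 88 = 2^3 · 11.
Divisors of 88: 1, 2, 4, 8, 11, 22, 44, 88.
Compute 52^d (mod 89) for the divisors d until we hit 1:
52^1 ≡ 52 (mod 89)
52^2 ≡ 34 (mod 89)
52^4 ≡ 88 (mod 89)
52^8 ≡ 1 (mod 89) ✓
Hence ord(52) = 8.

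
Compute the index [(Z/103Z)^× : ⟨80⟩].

3

ord(80) | φ(103) = 103 − 1 = 102 = 2 · 3 · 17.
Divisors of 102: 1, 2, 3, 6, 17, 34, 51, 102.
Check 80^d mod 103 for each divisor in increasing order:
80^1 ≡ 80 (mod 103)
80^2 ≡ 14 (mod 103)
80^3 ≡ 90 (mod 103)
80^6 ≡ 66 (mod 103)
80^17 ≡ 102 (mod 103)
80^34 ≡ 1 (mod 103) ✓
Thus |⟨80⟩| = ord(80) = 34.
Index = |(Z/103Z)^×| / |⟨80⟩| = 102 / 34 = 3.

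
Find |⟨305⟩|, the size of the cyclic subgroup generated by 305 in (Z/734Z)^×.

366

Since 305 ∈ (Z/734Z)^×, its order divides φ(734) = φ(2)·φ(367) = 1·366 = 366 = 2 · 3 · 61.
Divisors of 366: 1, 2, 3, 6, 61, 122, 183, 366.
Evaluate successive powers at the divisors of 366:
305^1 ≡ 305
305^2 ≡ 541
305^3 ≡ 589
305^6 ≡ 473
305^61 ≡ 451
305^122 ≡ 83
305^183 ≡ 733
305^366 ≡ 1
So ord_734(305) = 366.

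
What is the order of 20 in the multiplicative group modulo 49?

14

By Lagrange's theorem, ord_49(20) divides φ(49) = φ(7^2) = 7·(7−1) = 42 = 2 · 3 · 7.
Divisors of 42: 1, 2, 3, 6, 7, 14, 21, 42.
Evaluate successive powers at the divisors of 42:
20^1 ≡ 20 (mod 49)
20^2 ≡ 8 (mod 49)
20^3 ≡ 13 (mod 49)
20^6 ≡ 22 (mod 49)
20^7 ≡ 48 (mod 49)
20^14 ≡ 1 (mod 49) ✓
The smallest such exponent is 14, so the order of 20 is 14.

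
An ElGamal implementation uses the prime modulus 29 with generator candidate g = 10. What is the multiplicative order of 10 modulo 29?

28

The order of 10 must divide φ(29) = 29 − 1 = 28 = 2^2 · 7.
Divisors of 28: 1, 2, 4, 7, 14, 28.
Test each divisor d:
10^1 ≡ 10 (mod 29)
10^2 ≡ 13 (mod 29)
10^4 ≡ 24 (mod 29)
10^7 ≡ 17 (mod 29)
10^14 ≡ 28 (mod 29)
10^28 ≡ 1 (mod 29) ✓
Therefore the multiplicative order of 10 modulo 29 is 28.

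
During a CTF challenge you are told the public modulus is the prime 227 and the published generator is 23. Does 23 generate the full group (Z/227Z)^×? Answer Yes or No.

No

φ(227) = 227 − 1 = 226 = 2 · 113.
23 is a primitive root mod 227 iff 23^(φ(227)/q) ≢ 1 for every prime q | φ(227), i.e. q ∈ {2, 113}.
23^113 ≡ 1 (mod 227)  [q = 2: ≡ 1 ✗]
23^2 ≡ 75 (mod 227)  [q = 113: ≢ 1 ✓]
The check at q = 2 fails, so 23 generates a proper subgroup.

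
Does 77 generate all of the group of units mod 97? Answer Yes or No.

No

φ(97) = 97 − 1 = 96 = 2^5 · 3.
An element g generates (Z/97Z)^× iff g^(96/q) ≢ 1 (mod 97) for each prime q ∈ {2, 3}.
77^48 ≡ 96 (mod 97)  [q = 2: ≢ 1 ✓]
77^32 ≡ 1 (mod 97)  [q = 3: ≡ 1 ✗]
The check at q = 3 fails, so 77 generates a proper subgroup.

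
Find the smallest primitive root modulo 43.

φ(43) = 43 − 1 = 42 = 2 · 3 · 7.
Test candidates g = 2, 3, … against the prime factors q ∈ {2, 3, 7} of φ(43): g is a generator iff g^(42/q) ≢ 1 for every such q.
g = 2: 2^21 ≡ 42; 2^14 ≡ 1 — hits 1, so not a primitive root.
g = 3: 3^21 ≡ 42; 3^14 ≡ 36; 3^6 ≡ 41 — none is 1, so 3 is a primitive root.
Hence the least primitive root of 43 is 3.

3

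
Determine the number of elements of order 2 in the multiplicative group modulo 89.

1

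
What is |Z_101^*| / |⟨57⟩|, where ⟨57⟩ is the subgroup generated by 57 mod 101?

5

The order of 57 must divide φ(101) = 101 − 1 = 100 = 2^2 · 5^2.
Divisors of 100: 1, 2, 4, 5, 10, 20, 25, 50, 100.
Check 57^d mod 101 for each divisor in increasing order:
57^1 ≡ 57 (mod 101)
57^2 ≡ 17 (mod 101)
57^4 ≡ 87 (mod 101)
57^5 ≡ 10 (mod 101)
57^10 ≡ 100 (mod 101)
57^20 ≡ 1 (mod 101) ✓
Thus |⟨57⟩| = ord(57) = 20.
[(Z/101Z)^× : ⟨57⟩] = 100/20 = 5.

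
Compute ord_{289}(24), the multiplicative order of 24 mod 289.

272

By Lagrange's theorem, ord_289(24) divides φ(289) = φ(17^2) = 17·(17−1) = 272 = 2^4 · 17.
Divisors of 272: 1, 2, 4, 8, 16, 17, 34, 68, 136, 272.
Check 24^d mod 289 for each divisor in increasing order:
24^1 ≡ 24 (mod 289)
24^2 ≡ 287 (mod 289)
24^4 ≡ 4 (mod 289)
24^8 ≡ 16 (mod 289)
24^16 ≡ 256 (mod 289)
24^17 ≡ 75 (mod 289)
24^34 ≡ 134 (mod 289)
24^68 ≡ 38 (mod 289)
24^136 ≡ 288 (mod 289)
24^272 ≡ 1 (mod 289) ✓
So ord_289(24) = 272.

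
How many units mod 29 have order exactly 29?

0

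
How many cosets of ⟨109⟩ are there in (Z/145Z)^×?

The order of 109 must divide φ(145) = φ(5·29) = (5−1)·(29−1) = 4·28 = 112 = 2^4 · 7.
Divisors of 112: 1, 2, 4, 7, 8, 14, 16, 28, 56, 112.
Check 109^d mod 145 for each divisor in increasing order:
109^1 ≡ 109 (mod 145)
109^2 ≡ 136 (mod 145)
109^4 ≡ 81 (mod 145)
109^7 ≡ 144 (mod 145)
109^8 ≡ 36 (mod 145)
109^14 ≡ 1 (mod 145) ✓
So ord_145(109) = 14, hence |⟨109⟩| = 14.
Index = |(Z/145Z)^×| / |⟨109⟩| = 112 / 14 = 8.

8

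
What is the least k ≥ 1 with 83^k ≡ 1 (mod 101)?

100

ord(83) | φ(101) = 101 − 1 = 100 = 2^2 · 5^2.
Divisors of 100: 1, 2, 4, 5, 10, 20, 25, 50, 100.
Compute 83^d (mod 101) for the divisors d until we hit 1:
83^1 ≡ 83 (mod 101)
83^2 ≡ 21 (mod 101)
83^4 ≡ 37 (mod 101)
83^5 ≡ 41 (mod 101)
83^10 ≡ 65 (mod 101)
83^20 ≡ 84 (mod 101)
83^25 ≡ 10 (mod 101)
83^50 ≡ 100 (mod 101)
83^100 ≡ 1 (mod 101) ✓
Hence ord(83) = 100.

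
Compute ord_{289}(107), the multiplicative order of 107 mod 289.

272

Since 107 ∈ (Z/289Z)^×, its order divides φ(289) = φ(17^2) = 17·(17−1) = 272 = 2^4 · 17.
Divisors of 272: 1, 2, 4, 8, 16, 17, 34, 68, 136, 272.
Compute 107^d (mod 289) for the divisors d until we hit 1:
107^1 ≡ 107 (mod 289)
107^2 ≡ 178 (mod 289)
107^4 ≡ 183 (mod 289)
107^8 ≡ 254 (mod 289)
107^16 ≡ 69 (mod 289)
107^17 ≡ 158 (mod 289)
107^34 ≡ 110 (mod 289)
107^68 ≡ 251 (mod 289)
107^136 ≡ 288 (mod 289)
107^272 ≡ 1 (mod 289) ✓
So ord_289(107) = 272.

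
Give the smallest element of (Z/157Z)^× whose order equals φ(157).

φ(157) = 157 − 1 = 156 = 2^2 · 3 · 13.
g is a primitive root iff g^(156/q) ≢ 1 (mod 157) for each prime q ∈ {2, 3, 13}.
g = 2: 2^78 ≡ 156; 2^52 ≡ 1 — hits 1, so not a primitive root.
g = 3: 3^78 ≡ 1 — hits 1, so not a primitive root.
g = 4: 4^78 ≡ 1 — hits 1, so not a primitive root.
g = 5: 5^78 ≡ 156; 5^52 ≡ 12; 5^12 ≡ 130 — none is 1, so 5 is a primitive root.
So 5 is the smallest generator of (Z/157Z)^×.

5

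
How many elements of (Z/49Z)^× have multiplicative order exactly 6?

2

φ(49) = φ(7^2) = 7·(7−1) = 42 = 2 · 3 · 7.
Since (Z/49Z)^× is cyclic of order 42, the number of elements of order d is φ(d) when d | 42 and 0 otherwise.
6 = 2 · 3 divides 42, and φ(6) = 2.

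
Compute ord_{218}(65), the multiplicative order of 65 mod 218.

The order of 65 must divide φ(218) = φ(2)·φ(109) = 1·108 = 108 = 2^2 · 3^3.
Divisors of 108: 1, 2, 3, 4, 6, 9, 12, 18, 27, 36, 54, 108.
Compute 65^d (mod 218) for the divisors d until we hit 1:
65^1 ≡ 65
65^2 ≡ 83
65^3 ≡ 163
65^4 ≡ 131
65^6 ≡ 191
65^9 ≡ 177
65^12 ≡ 75
65^18 ≡ 155
65^27 ≡ 185
65^36 ≡ 45
65^54 ≡ 217
65^108 ≡ 1
Therefore the multiplicative order of 65 modulo 218 is 108.

108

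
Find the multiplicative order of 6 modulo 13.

12

The order of 6 must divide φ(13) = 13 − 1 = 12 = 2^2 · 3.
Divisors of 12: 1, 2, 3, 4, 6, 12.
Compute 6^d (mod 13) for the divisors d until we hit 1:
6^1 ≡ 6 (mod 13)
6^2 ≡ 10 (mod 13)
6^3 ≡ 8 (mod 13)
6^4 ≡ 9 (mod 13)
6^6 ≡ 12 (mod 13)
6^12 ≡ 1 (mod 13) ✓
Hence ord(6) = 12.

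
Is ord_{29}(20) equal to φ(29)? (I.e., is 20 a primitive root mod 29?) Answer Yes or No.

φ(29) = 29 − 1 = 28 = 2^2 · 7.
Test 20^(28/q) mod 29 for each prime factor q of 28:
20^14 ≡ 1 (mod 29)  [q = 2: ≡ 1 ✗]
20^4 ≡ 7 (mod 29)  [q = 7: ≢ 1 ✓]
Since 20^14 ≡ 1, the order of 20 divides 14 < 28, so 20 is not a primitive root.

No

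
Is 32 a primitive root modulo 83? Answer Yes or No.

Yes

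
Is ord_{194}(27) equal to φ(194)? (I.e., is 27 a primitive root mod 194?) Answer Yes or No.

φ(194) = φ(2)·φ(97) = 1·96 = 96 = 2^5 · 3.
An element g generates (Z/194Z)^× iff g^(96/q) ≢ 1 (mod 194) for each prime q ∈ {2, 3}.
27^48 ≡ 1 (mod 194)  [q = 2: ≡ 1 ✗]
27^32 ≡ 1 (mod 194)  [q = 3: ≡ 1 ✗]
27^48 ≡ 1 shows ord(27) | 48, strictly less than φ(194); not a primitive root.

No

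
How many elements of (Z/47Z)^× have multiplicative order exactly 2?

1

φ(47) = 47 − 1 = 46 = 2 · 23.
In a cyclic group of order 46, there are φ(d) elements of order d for each divisor d of 46, and zero for non-divisors.
2 | 46, and φ(2) = 2 − 1 = 1.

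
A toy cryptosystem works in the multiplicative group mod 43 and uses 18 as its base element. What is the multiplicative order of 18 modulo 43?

42

By Lagrange's theorem, ord_43(18) divides φ(43) = 43 − 1 = 42 = 2 · 3 · 7.
Divisors of 42: 1, 2, 3, 6, 7, 14, 21, 42.
Compute 18^d (mod 43) for the divisors d until we hit 1:
18^1 ≡ 18 (mod 43)
18^2 ≡ 23 (mod 43)
18^3 ≡ 27 (mod 43)
18^6 ≡ 41 (mod 43)
18^7 ≡ 7 (mod 43)
18^14 ≡ 6 (mod 43)
18^21 ≡ 42 (mod 43)
18^42 ≡ 1 (mod 43) ✓
So ord_43(18) = 42.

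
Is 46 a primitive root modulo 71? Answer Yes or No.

φ(71) = 71 − 1 = 70 = 2 · 5 · 7.
Test 46^(70/q) mod 71 for each prime factor q of 70:
46^35 ≡ 70 (mod 71)  [q = 2: ≢ 1 ✓]
46^14 ≡ 54 (mod 71)  [q = 5: ≢ 1 ✓]
46^10 ≡ 1 (mod 71)  [q = 7: ≡ 1 ✗]
46^10 ≡ 1 shows ord(46) | 10, strictly less than φ(71); not a primitive root.

No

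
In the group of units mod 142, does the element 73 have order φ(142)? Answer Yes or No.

φ(142) = φ(2)·φ(71) = 1·70 = 70 = 2 · 5 · 7.
Test 73^(70/q) mod 142 for each prime factor q of 70:
73^35 ≡ 1 (mod 142)  [q = 2: ≡ 1 ✗]
73^14 ≡ 125 (mod 142)  [q = 5: ≢ 1 ✓]
73^10 ≡ 101 (mod 142)  [q = 7: ≢ 1 ✓]
The check at q = 2 fails, so 73 generates a proper subgroup.

No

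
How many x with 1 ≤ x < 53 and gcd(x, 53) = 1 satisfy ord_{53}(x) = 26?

12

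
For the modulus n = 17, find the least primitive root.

φ(17) = 17 − 1 = 16 = 2^4.
g is a primitive root iff g^(16/q) ≢ 1 (mod 17) for each prime q ∈ {2}.
g = 2: 2^8 ≡ 1 — hits 1, so not a primitive root.
g = 3: 3^8 ≡ 16 — none is 1, so 3 is a primitive root.
Hence the least primitive root of 17 is 3.

3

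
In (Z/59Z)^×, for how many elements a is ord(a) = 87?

0

φ(59) = 59 − 1 = 58 = 2 · 29.
Since (Z/59Z)^× is cyclic of order 58, the number of elements of order d is φ(d) when d | 58 and 0 otherwise.
Since 87 ∤ 58, the count is 0.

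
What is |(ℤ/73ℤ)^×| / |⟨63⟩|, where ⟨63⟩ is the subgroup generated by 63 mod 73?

9

ord(63) | φ(73) = 73 − 1 = 72 = 2^3 · 3^2.
Divisors of 72: 1, 2, 3, 4, 6, 8, 9, 12, 18, 24, 36, 72.
Compute 63^d (mod 73) for the divisors d until we hit 1:
63^1 ≡ 63 (mod 73)
63^2 ≡ 27 (mod 73)
63^3 ≡ 22 (mod 73)
63^4 ≡ 72 (mod 73)
63^6 ≡ 46 (mod 73)
63^8 ≡ 1 (mod 73) ✓
The order of 63 is 8, so the subgroup it generates has 8 elements.
Index = |(Z/73Z)^×| / |⟨63⟩| = 72 / 8 = 9.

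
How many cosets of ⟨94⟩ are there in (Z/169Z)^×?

4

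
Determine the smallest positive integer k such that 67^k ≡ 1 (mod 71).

70

Since 67 ∈ (Z/71Z)^×, its order divides φ(71) = 71 − 1 = 70 = 2 · 5 · 7.
Divisors of 70: 1, 2, 5, 7, 10, 14, 35, 70.
Check 67^d mod 71 for each divisor in increasing order:
67^1 ≡ 67 (mod 71)
67^2 ≡ 16 (mod 71)
67^5 ≡ 41 (mod 71)
67^7 ≡ 17 (mod 71)
67^10 ≡ 48 (mod 71)
67^14 ≡ 5 (mod 71)
67^35 ≡ 70 (mod 71)
67^70 ≡ 1 (mod 71) ✓
Therefore the multiplicative order of 67 modulo 71 is 70.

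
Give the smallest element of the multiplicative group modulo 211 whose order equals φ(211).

2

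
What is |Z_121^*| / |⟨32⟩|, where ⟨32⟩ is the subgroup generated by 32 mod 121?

5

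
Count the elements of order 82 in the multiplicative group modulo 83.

40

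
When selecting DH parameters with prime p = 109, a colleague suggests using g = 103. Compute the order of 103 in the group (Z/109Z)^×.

By Lagrange's theorem, ord_109(103) divides φ(109) = 109 − 1 = 108 = 2^2 · 3^3.
Divisors of 108: 1, 2, 3, 4, 6, 9, 12, 18, 27, 36, 54, 108.
Check 103^d mod 109 for each divisor in increasing order:
103^1 ≡ 103 (mod 109)
103^2 ≡ 36 (mod 109)
103^3 ≡ 2 (mod 109)
103^4 ≡ 97 (mod 109)
103^6 ≡ 4 (mod 109)
103^9 ≡ 8 (mod 109)
103^12 ≡ 16 (mod 109)
103^18 ≡ 64 (mod 109)
103^27 ≡ 76 (mod 109)
103^36 ≡ 63 (mod 109)
103^54 ≡ 108 (mod 109)
103^108 ≡ 1 (mod 109) ✓
Hence ord(103) = 108.

108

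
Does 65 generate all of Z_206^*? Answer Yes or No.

Yes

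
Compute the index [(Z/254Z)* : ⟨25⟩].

6

The order of 25 must divide φ(254) = φ(2)·φ(127) = 1·126 = 126 = 2 · 3^2 · 7.
Divisors of 126: 1, 2, 3, 6, 7, 9, 14, 18, 21, 42, 63, 126.
Test each divisor d:
25^1 ≡ 25 (mod 254)
25^2 ≡ 117 (mod 254)
25^3 ≡ 131 (mod 254)
25^6 ≡ 143 (mod 254)
25^7 ≡ 19 (mod 254)
25^9 ≡ 191 (mod 254)
25^14 ≡ 107 (mod 254)
25^18 ≡ 159 (mod 254)
25^21 ≡ 1 (mod 254) ✓
So ord_254(25) = 21, hence |⟨25⟩| = 21.
[(Z/254Z)^× : ⟨25⟩] = 126/21 = 6.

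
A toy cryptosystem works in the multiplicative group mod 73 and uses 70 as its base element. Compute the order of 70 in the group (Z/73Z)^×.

Since 70 ∈ (Z/73Z)^×, its order divides φ(73) = 73 − 1 = 72 = 2^3 · 3^2.
Divisors of 72: 1, 2, 3, 4, 6, 8, 9, 12, 18, 24, 36, 72.
Evaluate successive powers at the divisors of 72:
70^1 ≡ 70
70^2 ≡ 9
70^3 ≡ 46
70^4 ≡ 8
70^6 ≡ 72
70^8 ≡ 64
70^9 ≡ 27
70^12 ≡ 1
The smallest such exponent is 12, so the order of 70 is 12.

12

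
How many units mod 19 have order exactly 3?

2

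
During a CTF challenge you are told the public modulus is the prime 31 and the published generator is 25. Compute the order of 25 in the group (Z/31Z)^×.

3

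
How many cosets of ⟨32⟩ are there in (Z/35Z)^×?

2

By Lagrange's theorem, ord_35(32) divides φ(35) = φ(5·7) = (5−1)·(7−1) = 4·6 = 24 = 2^3 · 3.
Divisors of 24: 1, 2, 3, 4, 6, 8, 12, 24.
Compute 32^d (mod 35) for the divisors d until we hit 1:
32^1 ≡ 32 (mod 35)
32^2 ≡ 9 (mod 35)
32^3 ≡ 8 (mod 35)
32^4 ≡ 11 (mod 35)
32^6 ≡ 29 (mod 35)
32^8 ≡ 16 (mod 35)
32^12 ≡ 1 (mod 35) ✓
The order of 32 is 12, so the subgroup it generates has 12 elements.
[(Z/35Z)^× : ⟨32⟩] = 24/12 = 2.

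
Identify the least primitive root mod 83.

2

φ(83) = 83 − 1 = 82 = 2 · 41.
Test candidates g = 2, 3, … against the prime factors q ∈ {2, 41} of φ(83): g is a generator iff g^(82/q) ≢ 1 for every such q.
g = 2: 2^41 ≡ 82; 2^2 ≡ 4 — none is 1, so 2 is a primitive root.
So 2 is the smallest generator of (Z/83Z)^×.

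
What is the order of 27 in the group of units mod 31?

The order of 27 must divide φ(31) = 31 − 1 = 30 = 2 · 3 · 5.
Divisors of 30: 1, 2, 3, 5, 6, 10, 15, 30.
Check 27^d mod 31 for each divisor in increasing order:
27^1 ≡ 27 (mod 31)
27^2 ≡ 16 (mod 31)
27^3 ≡ 29 (mod 31)
27^5 ≡ 30 (mod 31)
27^6 ≡ 4 (mod 31)
27^10 ≡ 1 (mod 31) ✓
The smallest such exponent is 10, so the order of 27 is 10.

10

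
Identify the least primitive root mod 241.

7

φ(241) = 241 − 1 = 240 = 2^4 · 3 · 5.
Test candidates g = 2, 3, … against the prime factors q ∈ {2, 3, 5} of φ(241): g is a generator iff g^(240/q) ≢ 1 for every such q.
g = 2: 2^120 ≡ 1 — hits 1, so not a primitive root.
g = 3: 3^120 ≡ 1 — hits 1, so not a primitive root.
g = 4: 4^120 ≡ 1 — hits 1, so not a primitive root.
g = 5: 5^120 ≡ 1 — hits 1, so not a primitive root.
g = 6: 6^120 ≡ 1 — hits 1, so not a primitive root.
g = 7: 7^120 ≡ 240; 7^80 ≡ 15; 7^48 ≡ 91 — none is 1, so 7 is a primitive root.
The smallest primitive root modulo 241 is 7.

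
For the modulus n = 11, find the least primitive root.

2

φ(11) = 11 − 1 = 10 = 2 · 5.
g is a primitive root iff g^(10/q) ≢ 1 (mod 11) for each prime q ∈ {2, 5}.
g = 2: 2^5 ≡ 10; 2^2 ≡ 4 — none is 1, so 2 is a primitive root.
So 2 is the smallest generator of (Z/11Z)^×.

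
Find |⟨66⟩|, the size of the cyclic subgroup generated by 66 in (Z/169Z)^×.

Since 66 ∈ (Z/169Z)^×, its order divides φ(169) = φ(13^2) = 13·(13−1) = 156 = 2^2 · 3 · 13.
Divisors of 156: 1, 2, 3, 4, 6, 12, 13, 26, 39, 52, 78, 156.
Test each divisor d:
66^1 ≡ 66 (mod 169)
66^2 ≡ 131 (mod 169)
66^3 ≡ 27 (mod 169)
66^4 ≡ 92 (mod 169)
66^6 ≡ 53 (mod 169)
66^12 ≡ 105 (mod 169)
66^13 ≡ 1 (mod 169) ✓
So ord_169(66) = 13.

13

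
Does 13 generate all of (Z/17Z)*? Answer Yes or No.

φ(17) = 17 − 1 = 16 = 2^4.
Test 13^(16/q) mod 17 for each prime factor q of 16:
13^8 ≡ 1 (mod 17)  [q = 2: ≡ 1 ✗]
Since 13^8 ≡ 1, the order of 13 divides 8 < 16, so 13 is not a primitive root.

No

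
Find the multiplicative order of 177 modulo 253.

The order of 177 must divide φ(253) = φ(11·23) = (11−1)·(23−1) = 10·22 = 220 = 2^2 · 5 · 11.
Divisors of 220: 1, 2, 4, 5, 10, 11, 20, 22, 44, 55, 110, 220.
Compute 177^d (mod 253) for the divisors d until we hit 1:
177^1 ≡ 177 (mod 253)
177^2 ≡ 210 (mod 253)
177^4 ≡ 78 (mod 253)
177^5 ≡ 144 (mod 253)
177^10 ≡ 243 (mod 253)
177^11 ≡ 1 (mod 253) ✓
The smallest such exponent is 11, so the order of 177 is 11.

11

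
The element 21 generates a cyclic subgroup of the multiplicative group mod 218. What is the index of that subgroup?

4

ord(21) | φ(218) = φ(2)·φ(109) = 1·108 = 108 = 2^2 · 3^3.
Divisors of 108: 1, 2, 3, 4, 6, 9, 12, 18, 27, 36, 54, 108.
Evaluate successive powers at the divisors of 108:
21^1 ≡ 21 (mod 218)
21^2 ≡ 5 (mod 218)
21^3 ≡ 105 (mod 218)
21^4 ≡ 25 (mod 218)
21^6 ≡ 125 (mod 218)
21^9 ≡ 45 (mod 218)
21^12 ≡ 147 (mod 218)
21^18 ≡ 63 (mod 218)
21^27 ≡ 1 (mod 218) ✓
So ord_218(21) = 27, hence |⟨21⟩| = 27.
Index = |(Z/218Z)^×| / |⟨21⟩| = 108 / 27 = 4.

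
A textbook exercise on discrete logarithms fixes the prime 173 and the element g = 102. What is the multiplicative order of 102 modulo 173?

172

Since 102 ∈ (Z/173Z)^×, its order divides φ(173) = 173 − 1 = 172 = 2^2 · 43.
Divisors of 172: 1, 2, 4, 43, 86, 172.
Evaluate successive powers at the divisors of 172:
102^1 ≡ 102 (mod 173)
102^2 ≡ 24 (mod 173)
102^4 ≡ 57 (mod 173)
102^43 ≡ 80 (mod 173)
102^86 ≡ 172 (mod 173)
102^172 ≡ 1 (mod 173) ✓
The smallest such exponent is 172, so the order of 102 is 172.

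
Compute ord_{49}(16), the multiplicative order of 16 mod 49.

21

Since 16 ∈ (Z/49Z)^×, its order divides φ(49) = φ(7^2) = 7·(7−1) = 42 = 2 · 3 · 7.
Divisors of 42: 1, 2, 3, 6, 7, 14, 21, 42.
Compute 16^d (mod 49) for the divisors d until we hit 1:
16^1 ≡ 16 (mod 49)
16^2 ≡ 11 (mod 49)
16^3 ≡ 29 (mod 49)
16^6 ≡ 8 (mod 49)
16^7 ≡ 30 (mod 49)
16^14 ≡ 18 (mod 49)
16^21 ≡ 1 (mod 49) ✓
Hence ord(16) = 21.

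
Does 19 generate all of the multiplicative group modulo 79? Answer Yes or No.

No

φ(79) = 79 − 1 = 78 = 2 · 3 · 13.
It suffices to check that the order of 19 is not a proper divisor of 78: compute 19^(78/q) for q ∈ {2, 3, 13}.
19^39 ≡ 1 (mod 79)  [q = 2: ≡ 1 ✗]
19^26 ≡ 55 (mod 79)  [q = 3: ≢ 1 ✓]
19^6 ≡ 38 (mod 79)  [q = 13: ≢ 1 ✓]
Since 19^39 ≡ 1, the order of 19 divides 39 < 78, so 19 is not a primitive root.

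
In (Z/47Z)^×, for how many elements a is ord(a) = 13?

0

φ(47) = 47 − 1 = 46 = 2 · 23.
(Z/47Z)^× is cyclic (|G| = 46); a cyclic group of order m has exactly φ(d) elements of each order d | m, and none otherwise.
13 does not divide 46, so no element of (Z/47Z)^× has order 13.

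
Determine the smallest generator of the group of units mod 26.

φ(26) = φ(2)·φ(13) = 1·12 = 12 = 2^2 · 3.
Test candidates g = 2, 3, … against the prime factors q ∈ {2, 3} of φ(26): g is a generator iff g^(12/q) ≢ 1 for every such q.
g = 2: gcd(2, 26) = 2 > 1, not a unit — skip.
g = 3: 3^6 ≡ 1 — hits 1, so not a primitive root.
g = 4: gcd(4, 26) = 2 > 1, not a unit — skip.
g = 5: 5^6 ≡ 25; 5^4 ≡ 1 — hits 1, so not a primitive root.
g = 6: gcd(6, 26) = 2 > 1, not a unit — skip.
g = 7: 7^6 ≡ 25; 7^4 ≡ 9 — none is 1, so 7 is a primitive root.
So 7 is the smallest generator of (Z/26Z)^×.

7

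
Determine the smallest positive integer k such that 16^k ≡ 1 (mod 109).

9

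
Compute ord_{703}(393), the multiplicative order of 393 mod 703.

36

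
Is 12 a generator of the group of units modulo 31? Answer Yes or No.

Yes

φ(31) = 31 − 1 = 30 = 2 · 3 · 5.
An element g generates (Z/31Z)^× iff g^(30/q) ≢ 1 (mod 31) for each prime q ∈ {2, 3, 5}.
12^15 ≡ 30 (mod 31)  [q = 2: ≢ 1 ✓]
12^10 ≡ 25 (mod 31)  [q = 3: ≢ 1 ✓]
12^6 ≡ 2 (mod 31)  [q = 5: ≢ 1 ✓]
All checks pass, so 12 has order 30 and is a primitive root modulo 31.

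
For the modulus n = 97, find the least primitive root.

5

φ(97) = 97 − 1 = 96 = 2^5 · 3.
Test candidates g = 2, 3, … against the prime factors q ∈ {2, 3} of φ(97): g is a generator iff g^(96/q) ≢ 1 for every such q.
g = 2: 2^48 ≡ 1 — hits 1, so not a primitive root.
g = 3: 3^48 ≡ 1 — hits 1, so not a primitive root.
g = 4: 4^48 ≡ 1 — hits 1, so not a primitive root.
g = 5: 5^48 ≡ 96; 5^32 ≡ 35 — none is 1, so 5 is a primitive root.
So 5 is the smallest generator of (Z/97Z)^×.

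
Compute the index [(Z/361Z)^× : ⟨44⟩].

2

The order of 44 must divide φ(361) = φ(19^2) = 19·(19−1) = 342 = 2 · 3^2 · 19.
Divisors of 342: 1, 2, 3, 6, 9, 18, 19, 38, 57, 114, 171, 342.
Compute 44^d (mod 361) for the divisors d until we hit 1:
44^1 ≡ 44
44^2 ≡ 131
44^3 ≡ 349
44^6 ≡ 144
44^9 ≡ 77
44^18 ≡ 153
44^19 ≡ 234
44^38 ≡ 245
44^57 ≡ 292
44^114 ≡ 68
44^171 ≡ 1
So ord_361(44) = 171, hence |⟨44⟩| = 171.
Index = |(Z/361Z)^×| / |⟨44⟩| = 342 / 171 = 2.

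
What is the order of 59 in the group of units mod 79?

78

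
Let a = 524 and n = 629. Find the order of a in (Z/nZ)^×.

16

The order of 524 must divide φ(629) = φ(17·37) = (17−1)·(37−1) = 16·36 = 576 = 2^6 · 3^2.
Divisors of 576: 1, 2, 3, 4, 6, 8, 9, 12, 16, 18, 24, 32, 36, 48, 64, 72, 96, 144, 192, 288, 576.
Test each divisor d:
524^1 ≡ 524
524^2 ≡ 332
524^3 ≡ 364
524^4 ≡ 149
524^6 ≡ 406
524^8 ≡ 186
524^9 ≡ 598
524^12 ≡ 38
524^16 ≡ 1
So ord_629(524) = 16.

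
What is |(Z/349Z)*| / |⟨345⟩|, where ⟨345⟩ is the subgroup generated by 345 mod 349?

The order of 345 must divide φ(349) = 349 − 1 = 348 = 2^2 · 3 · 29.
Divisors of 348: 1, 2, 3, 4, 6, 12, 29, 58, 87, 116, 174, 348.
Compute 345^d (mod 349) for the divisors d until we hit 1:
345^1 ≡ 345
345^2 ≡ 16
345^3 ≡ 285
345^4 ≡ 256
345^6 ≡ 257
345^12 ≡ 88
345^29 ≡ 122
345^58 ≡ 226
345^87 ≡ 1
The order of 345 is 87, so the subgroup it generates has 87 elements.
The index is φ(349) / ord(345) = 348 / 87 = 4.

4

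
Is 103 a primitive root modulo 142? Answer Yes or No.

φ(142) = φ(2)·φ(71) = 1·70 = 70 = 2 · 5 · 7.
Test 103^(70/q) mod 142 for each prime factor q of 70:
103^35 ≡ 1 (mod 142)  [q = 2: ≡ 1 ✗]
103^14 ≡ 1 (mod 142)  [q = 5: ≡ 1 ✗]
103^10 ≡ 37 (mod 142)  [q = 7: ≢ 1 ✓]
Since 103^35 ≡ 1, the order of 103 divides 35 < 70, so 103 is not a primitive root.

No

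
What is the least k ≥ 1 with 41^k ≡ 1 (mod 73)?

Since 41 ∈ (Z/73Z)^×, its order divides φ(73) = 73 − 1 = 72 = 2^3 · 3^2.
Divisors of 72: 1, 2, 3, 4, 6, 8, 9, 12, 18, 24, 36, 72.
Check 41^d mod 73 for each divisor in increasing order:
41^1 ≡ 41 (mod 73)
41^2 ≡ 2 (mod 73)
41^3 ≡ 9 (mod 73)
41^4 ≡ 4 (mod 73)
41^6 ≡ 8 (mod 73)
41^8 ≡ 16 (mod 73)
41^9 ≡ 72 (mod 73)
41^12 ≡ 64 (mod 73)
41^18 ≡ 1 (mod 73) ✓
Therefore the multiplicative order of 41 modulo 73 is 18.

18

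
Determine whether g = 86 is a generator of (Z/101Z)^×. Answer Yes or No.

φ(101) = 101 − 1 = 100 = 2^2 · 5^2.
An element g generates (Z/101Z)^× iff g^(100/q) ≢ 1 (mod 101) for each prime q ∈ {2, 5}.
86^50 ≡ 100 (mod 101)  [q = 2: ≢ 1 ✓]
86^20 ≡ 87 (mod 101)  [q = 5: ≢ 1 ✓]
All checks pass, so 86 has order 100 and is a primitive root modulo 101.

Yes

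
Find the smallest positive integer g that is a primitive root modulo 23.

φ(23) = 23 − 1 = 22 = 2 · 11.
Test candidates g = 2, 3, … against the prime factors q ∈ {2, 11} of φ(23): g is a generator iff g^(22/q) ≢ 1 for every such q.
g = 2: 2^11 ≡ 1 — hits 1, so not a primitive root.
g = 3: 3^11 ≡ 1 — hits 1, so not a primitive root.
g = 4: 4^11 ≡ 1 — hits 1, so not a primitive root.
g = 5: 5^11 ≡ 22; 5^2 ≡ 2 — none is 1, so 5 is a primitive root.
The smallest primitive root modulo 23 is 5.

5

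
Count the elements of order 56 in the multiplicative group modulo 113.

24

φ(113) = 113 − 1 = 112 = 2^4 · 7.
Since (Z/113Z)^× is cyclic of order 112, the number of elements of order d is φ(d) when d | 112 and 0 otherwise.
56 = 2^3 · 7 divides 112, and φ(56) = 24.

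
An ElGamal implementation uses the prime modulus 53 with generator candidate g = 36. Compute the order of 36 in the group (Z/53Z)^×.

13

By Lagrange's theorem, ord_53(36) divides φ(53) = 53 − 1 = 52 = 2^2 · 13.
Divisors of 52: 1, 2, 4, 13, 26, 52.
Compute 36^d (mod 53) for the divisors d until we hit 1:
36^1 ≡ 36 (mod 53)
36^2 ≡ 24 (mod 53)
36^4 ≡ 46 (mod 53)
36^13 ≡ 1 (mod 53) ✓
So ord_53(36) = 13.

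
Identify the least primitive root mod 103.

5

φ(103) = 103 − 1 = 102 = 2 · 3 · 17.
g is a primitive root iff g^(102/q) ≢ 1 (mod 103) for each prime q ∈ {2, 3, 17}.
g = 2: 2^51 ≡ 1 — hits 1, so not a primitive root.
g = 3: 3^51 ≡ 102; 3^34 ≡ 1 — hits 1, so not a primitive root.
g = 4: 4^51 ≡ 1 — hits 1, so not a primitive root.
g = 5: 5^51 ≡ 102; 5^34 ≡ 56; 5^6 ≡ 72 — none is 1, so 5 is a primitive root.
The smallest primitive root modulo 103 is 5.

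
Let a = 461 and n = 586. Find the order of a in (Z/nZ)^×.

By Lagrange's theorem, ord_586(461) divides φ(586) = φ(2)·φ(293) = 1·292 = 292 = 2^2 · 73.
Divisors of 292: 1, 2, 4, 73, 146, 292.
Compute 461^d (mod 586) for the divisors d until we hit 1:
461^1 ≡ 461 (mod 586)
461^2 ≡ 389 (mod 586)
461^4 ≡ 133 (mod 586)
461^73 ≡ 431 (mod 586)
461^146 ≡ 585 (mod 586)
461^292 ≡ 1 (mod 586) ✓
So ord_586(461) = 292.

292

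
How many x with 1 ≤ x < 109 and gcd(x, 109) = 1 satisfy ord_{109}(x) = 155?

0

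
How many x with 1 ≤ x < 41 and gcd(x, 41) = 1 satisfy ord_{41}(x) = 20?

φ(41) = 41 − 1 = 40 = 2^3 · 5.
Since (Z/41Z)^× is cyclic of order 40, the number of elements of order d is φ(d) when d | 40 and 0 otherwise.
20 = 2^2 · 5 divides 40, and φ(20) = 8.

8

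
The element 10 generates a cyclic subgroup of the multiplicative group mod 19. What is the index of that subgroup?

1

The order of 10 must divide φ(19) = 19 − 1 = 18 = 2 · 3^2.
Divisors of 18: 1, 2, 3, 6, 9, 18.
Test each divisor d:
10^1 ≡ 10 (mod 19)
10^2 ≡ 5 (mod 19)
10^3 ≡ 12 (mod 19)
10^6 ≡ 11 (mod 19)
10^9 ≡ 18 (mod 19)
10^18 ≡ 1 (mod 19) ✓
Thus |⟨10⟩| = ord(10) = 18.
Index = |(Z/19Z)^×| / |⟨10⟩| = 18 / 18 = 1.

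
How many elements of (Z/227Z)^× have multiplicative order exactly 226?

φ(227) = 227 − 1 = 226 = 2 · 113.
In a cyclic group of order 226, there are φ(d) elements of order d for each divisor d of 226, and zero for non-divisors.
226 = 2 · 113 divides 226, and φ(226) = 112.

112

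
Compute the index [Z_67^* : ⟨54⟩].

2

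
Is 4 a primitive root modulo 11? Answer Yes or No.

φ(11) = 11 − 1 = 10 = 2 · 5.
4 is a primitive root mod 11 iff 4^(φ(11)/q) ≢ 1 for every prime q | φ(11), i.e. q ∈ {2, 5}.
4^5 ≡ 1 (mod 11)  [q = 2: ≡ 1 ✗]
4^2 ≡ 5 (mod 11)  [q = 5: ≢ 1 ✓]
The check at q = 2 fails, so 4 generates a proper subgroup.

No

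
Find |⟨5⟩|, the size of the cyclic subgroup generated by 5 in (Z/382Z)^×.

19

Since 5 ∈ (Z/382Z)^×, its order divides φ(382) = φ(2)·φ(191) = 1·190 = 190 = 2 · 5 · 19.
Divisors of 190: 1, 2, 5, 10, 19, 38, 95, 190.
Evaluate successive powers at the divisors of 190:
5^1 ≡ 5 (mod 382)
5^2 ≡ 25 (mod 382)
5^5 ≡ 69 (mod 382)
5^10 ≡ 177 (mod 382)
5^19 ≡ 1 (mod 382) ✓
So ord_382(5) = 19.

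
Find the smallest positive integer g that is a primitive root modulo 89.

φ(89) = 89 − 1 = 88 = 2^3 · 11.
g is a primitive root iff g^(88/q) ≢ 1 (mod 89) for each prime q ∈ {2, 11}.
g = 2: 2^44 ≡ 1 — hits 1, so not a primitive root.
g = 3: 3^44 ≡ 88; 3^8 ≡ 64 — none is 1, so 3 is a primitive root.
The smallest primitive root modulo 89 is 3.

3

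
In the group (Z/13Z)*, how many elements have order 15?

0

φ(13) = 13 − 1 = 12 = 2^2 · 3.
In a cyclic group of order 12, there are φ(d) elements of order d for each divisor d of 12, and zero for non-divisors.
Here 12 is not a multiple of 15, so there are no elements of order 15.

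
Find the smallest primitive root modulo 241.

7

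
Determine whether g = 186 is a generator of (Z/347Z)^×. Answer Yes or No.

Yes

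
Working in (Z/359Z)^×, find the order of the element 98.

ord(98) | φ(359) = 359 − 1 = 358 = 2 · 179.
Divisors of 358: 1, 2, 179, 358.
Evaluate successive powers at the divisors of 358:
98^1 ≡ 98 (mod 359)
98^2 ≡ 270 (mod 359)
98^179 ≡ 1 (mod 359) ✓
The smallest such exponent is 179, so the order of 98 is 179.

179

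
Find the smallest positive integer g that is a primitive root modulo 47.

φ(47) = 47 − 1 = 46 = 2 · 23.
Test candidates g = 2, 3, … against the prime factors q ∈ {2, 23} of φ(47): g is a generator iff g^(46/q) ≢ 1 for every such q.
g = 2: 2^23 ≡ 1 — hits 1, so not a primitive root.
g = 3: 3^23 ≡ 1 — hits 1, so not a primitive root.
g = 4: 4^23 ≡ 1 — hits 1, so not a primitive root.
g = 5: 5^23 ≡ 46; 5^2 ≡ 25 — none is 1, so 5 is a primitive root.
The smallest primitive root modulo 47 is 5.

5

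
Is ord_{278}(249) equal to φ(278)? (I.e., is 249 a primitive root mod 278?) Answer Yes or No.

φ(278) = φ(2)·φ(139) = 1·138 = 138 = 2 · 3 · 23.
It suffices to check that the order of 249 is not a proper divisor of 138: compute 249^(138/q) for q ∈ {2, 3, 23}.
249^69 ≡ 277 (mod 278)  [q = 2: ≢ 1 ✓]
249^46 ≡ 235 (mod 278)  [q = 3: ≢ 1 ✓]
249^6 ≡ 65 (mod 278)  [q = 23: ≢ 1 ✓]
All checks pass, so 249 has order 138 and is a primitive root modulo 278.

Yes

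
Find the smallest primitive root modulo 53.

φ(53) = 53 − 1 = 52 = 2^2 · 13.
g is a primitive root iff g^(52/q) ≢ 1 (mod 53) for each prime q ∈ {2, 13}.
g = 2: 2^26 ≡ 52; 2^4 ≡ 16 — none is 1, so 2 is a primitive root.
Hence the least primitive root of 53 is 2.

2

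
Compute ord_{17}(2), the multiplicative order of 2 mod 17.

8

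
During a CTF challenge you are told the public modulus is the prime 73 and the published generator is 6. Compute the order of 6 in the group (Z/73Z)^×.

36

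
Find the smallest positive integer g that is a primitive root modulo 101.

2

φ(101) = 101 − 1 = 100 = 2^2 · 5^2.
g is a primitive root iff g^(100/q) ≢ 1 (mod 101) for each prime q ∈ {2, 5}.
g = 2: 2^50 ≡ 100; 2^20 ≡ 95 — none is 1, so 2 is a primitive root.
So 2 is the smallest generator of (Z/101Z)^×.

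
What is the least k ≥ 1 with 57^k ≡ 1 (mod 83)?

The order of 57 must divide φ(83) = 83 − 1 = 82 = 2 · 41.
Divisors of 82: 1, 2, 41, 82.
Evaluate successive powers at the divisors of 82:
57^1 ≡ 57
57^2 ≡ 12
57^41 ≡ 82
57^82 ≡ 1
Therefore the multiplicative order of 57 modulo 83 is 82.

82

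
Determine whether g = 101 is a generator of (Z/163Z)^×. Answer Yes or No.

Yes

φ(163) = 163 − 1 = 162 = 2 · 3^4.
101 is a primitive root mod 163 iff 101^(φ(163)/q) ≢ 1 for every prime q | φ(163), i.e. q ∈ {2, 3}.
101^81 ≡ 162 (mod 163)  [q = 2: ≢ 1 ✓]
101^54 ≡ 104 (mod 163)  [q = 3: ≢ 1 ✓]
None equal 1, so ord_163(101) = 162: 101 is a primitive root.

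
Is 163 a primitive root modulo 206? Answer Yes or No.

No

φ(206) = φ(2)·φ(103) = 1·102 = 102 = 2 · 3 · 17.
It suffices to check that the order of 163 is not a proper divisor of 102: compute 163^(102/q) for q ∈ {2, 3, 17}.
163^51 ≡ 1 (mod 206)  [q = 2: ≡ 1 ✗]
163^34 ≡ 149 (mod 206)  [q = 3: ≢ 1 ✓]
163^6 ≡ 81 (mod 206)  [q = 17: ≢ 1 ✓]
The check at q = 2 fails, so 163 generates a proper subgroup.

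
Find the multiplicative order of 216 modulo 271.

90

Since 216 ∈ (Z/271Z)^×, its order divides φ(271) = 271 − 1 = 270 = 2 · 3^3 · 5.
Divisors of 270: 1, 2, 3, 5, 6, 9, 10, 15, 18, 27, 30, 45, 54, 90, 135, 270.
Compute 216^d (mod 271) for the divisors d until we hit 1:
216^1 ≡ 216
216^2 ≡ 44
216^3 ≡ 19
216^5 ≡ 23
216^6 ≡ 90
216^9 ≡ 84
216^10 ≡ 258
216^15 ≡ 243
216^18 ≡ 10
216^27 ≡ 27
216^30 ≡ 242
216^45 ≡ 270
216^54 ≡ 187
216^90 ≡ 1
Hence ord(216) = 90.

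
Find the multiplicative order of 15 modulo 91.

By Lagrange's theorem, ord_91(15) divides φ(91) = φ(7·13) = (7−1)·(13−1) = 6·12 = 72 = 2^3 · 3^2.
Divisors of 72: 1, 2, 3, 4, 6, 8, 9, 12, 18, 24, 36, 72.
Check 15^d mod 91 for each divisor in increasing order:
15^1 ≡ 15 (mod 91)
15^2 ≡ 43 (mod 91)
15^3 ≡ 8 (mod 91)
15^4 ≡ 29 (mod 91)
15^6 ≡ 64 (mod 91)
15^8 ≡ 22 (mod 91)
15^9 ≡ 57 (mod 91)
15^12 ≡ 1 (mod 91) ✓
Therefore the multiplicative order of 15 modulo 91 is 12.

12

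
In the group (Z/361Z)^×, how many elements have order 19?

φ(361) = φ(19^2) = 19·(19−1) = 342 = 2 · 3^2 · 19.
In a cyclic group of order 342, there are φ(d) elements of order d for each divisor d of 342, and zero for non-divisors.
19 | 342, and φ(19) = 19 − 1 = 18.

18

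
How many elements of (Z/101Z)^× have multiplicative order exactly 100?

φ(101) = 101 − 1 = 100 = 2^2 · 5^2.
(Z/101Z)^× is cyclic (|G| = 100); a cyclic group of order m has exactly φ(d) elements of each order d | m, and none otherwise.
100 = 2^2 · 5^2 divides 100, and φ(100) = 40.

40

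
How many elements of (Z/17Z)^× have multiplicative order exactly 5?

0

φ(17) = 17 − 1 = 16 = 2^4.
(Z/17Z)^× is cyclic (|G| = 16); a cyclic group of order m has exactly φ(d) elements of each order d | m, and none otherwise.
Here 16 is not a multiple of 5, so there are no elements of order 5.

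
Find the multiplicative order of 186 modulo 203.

12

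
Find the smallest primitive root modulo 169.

φ(169) = φ(13^2) = 13·(13−1) = 156 = 2^2 · 3 · 13.
g is a primitive root iff g^(156/q) ≢ 1 (mod 169) for each prime q ∈ {2, 3, 13}.
g = 2: 2^78 ≡ 168; 2^52 ≡ 146; 2^12 ≡ 40 — none is 1, so 2 is a primitive root.
So 2 is the smallest generator of (Z/169Z)^×.

2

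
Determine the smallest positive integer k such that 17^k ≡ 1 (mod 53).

By Lagrange's theorem, ord_53(17) divides φ(53) = 53 − 1 = 52 = 2^2 · 13.
Divisors of 52: 1, 2, 4, 13, 26, 52.
Evaluate successive powers at the divisors of 52:
17^1 ≡ 17 (mod 53)
17^2 ≡ 24 (mod 53)
17^4 ≡ 46 (mod 53)
17^13 ≡ 52 (mod 53)
17^26 ≡ 1 (mod 53) ✓
Hence ord(17) = 26.

26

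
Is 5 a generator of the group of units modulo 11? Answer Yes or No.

No

φ(11) = 11 − 1 = 10 = 2 · 5.
An element g generates (Z/11Z)^× iff g^(10/q) ≢ 1 (mod 11) for each prime q ∈ {2, 5}.
5^5 ≡ 1 (mod 11)  [q = 2: ≡ 1 ✗]
5^2 ≡ 3 (mod 11)  [q = 5: ≢ 1 ✓]
5^5 ≡ 1 shows ord(5) | 5, strictly less than φ(11); not a primitive root.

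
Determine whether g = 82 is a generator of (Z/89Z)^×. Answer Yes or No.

Yes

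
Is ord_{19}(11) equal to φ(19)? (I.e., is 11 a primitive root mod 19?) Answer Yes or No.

φ(19) = 19 − 1 = 18 = 2 · 3^2.
It suffices to check that the order of 11 is not a proper divisor of 18: compute 11^(18/q) for q ∈ {2, 3}.
11^9 ≡ 1 (mod 19)  [q = 2: ≡ 1 ✗]
11^6 ≡ 1 (mod 19)  [q = 3: ≡ 1 ✗]
Since 11^9 ≡ 1, the order of 11 divides 9 < 18, so 11 is not a primitive root.

No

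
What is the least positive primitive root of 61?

2

φ(61) = 61 − 1 = 60 = 2^2 · 3 · 5.
g is a primitive root iff g^(60/q) ≢ 1 (mod 61) for each prime q ∈ {2, 3, 5}.
g = 2: 2^30 ≡ 60; 2^20 ≡ 47; 2^12 ≡ 9 — none is 1, so 2 is a primitive root.
The smallest primitive root modulo 61 is 2.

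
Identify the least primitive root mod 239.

7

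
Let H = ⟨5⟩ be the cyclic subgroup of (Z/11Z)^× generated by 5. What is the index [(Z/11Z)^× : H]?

2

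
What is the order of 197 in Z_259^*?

ord(197) | φ(259) = φ(7·37) = (7−1)·(37−1) = 6·36 = 216 = 2^3 · 3^3.
Divisors of 216: 1, 2, 3, 4, 6, 8, 9, 12, 18, 24, 27, 36, 54, 72, 108, 216.
Evaluate successive powers at the divisors of 216:
197^1 ≡ 197
197^2 ≡ 218
197^3 ≡ 211
197^4 ≡ 127
197^6 ≡ 232
197^8 ≡ 71
197^9 ≡ 1
Therefore the multiplicative order of 197 modulo 259 is 9.

9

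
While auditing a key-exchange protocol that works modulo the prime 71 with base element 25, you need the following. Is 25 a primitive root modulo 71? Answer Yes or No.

No

φ(71) = 71 − 1 = 70 = 2 · 5 · 7.
Test 25^(70/q) mod 71 for each prime factor q of 70:
25^35 ≡ 1 (mod 71)  [q = 2: ≡ 1 ✗]
25^14 ≡ 54 (mod 71)  [q = 5: ≢ 1 ✓]
25^10 ≡ 1 (mod 71)  [q = 7: ≡ 1 ✗]
25^35 ≡ 1 shows ord(25) | 35, strictly less than φ(71); not a primitive root.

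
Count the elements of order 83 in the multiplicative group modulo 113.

0

φ(113) = 113 − 1 = 112 = 2^4 · 7.
(Z/113Z)^× is cyclic (|G| = 112); a cyclic group of order m has exactly φ(d) elements of each order d | m, and none otherwise.
83 does not divide 112, so no element of (Z/113Z)^× has order 83.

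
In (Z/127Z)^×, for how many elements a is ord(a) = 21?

φ(127) = 127 − 1 = 126 = 2 · 3^2 · 7.
In a cyclic group of order 126, there are φ(d) elements of order d for each divisor d of 126, and zero for non-divisors.
21 = 3 · 7 divides 126, and φ(21) = 12.

12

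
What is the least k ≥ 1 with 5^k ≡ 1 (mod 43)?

By Lagrange's theorem, ord_43(5) divides φ(43) = 43 − 1 = 42 = 2 · 3 · 7.
Divisors of 42: 1, 2, 3, 6, 7, 14, 21, 42.
Check 5^d mod 43 for each divisor in increasing order:
5^1 ≡ 5 (mod 43)
5^2 ≡ 25 (mod 43)
5^3 ≡ 39 (mod 43)
5^6 ≡ 16 (mod 43)
5^7 ≡ 37 (mod 43)
5^14 ≡ 36 (mod 43)
5^21 ≡ 42 (mod 43)
5^42 ≡ 1 (mod 43) ✓
So ord_43(5) = 42.

42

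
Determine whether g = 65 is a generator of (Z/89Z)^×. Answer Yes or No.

Yes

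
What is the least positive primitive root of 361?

φ(361) = φ(19^2) = 19·(19−1) = 342 = 2 · 3^2 · 19.
g is a primitive root iff g^(342/q) ≢ 1 (mod 361) for each prime q ∈ {2, 3, 19}.
g = 2: 2^171 ≡ 360; 2^114 ≡ 292; 2^18 ≡ 58 — none is 1, so 2 is a primitive root.
Hence the least primitive root of 361 is 2.

2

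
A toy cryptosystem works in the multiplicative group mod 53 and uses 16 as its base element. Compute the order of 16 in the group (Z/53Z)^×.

13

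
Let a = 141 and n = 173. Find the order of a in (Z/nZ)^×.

172

The order of 141 must divide φ(173) = 173 − 1 = 172 = 2^2 · 43.
Divisors of 172: 1, 2, 4, 43, 86, 172.
Compute 141^d (mod 173) for the divisors d until we hit 1:
141^1 ≡ 141 (mod 173)
141^2 ≡ 159 (mod 173)
141^4 ≡ 23 (mod 173)
141^43 ≡ 93 (mod 173)
141^86 ≡ 172 (mod 173)
141^172 ≡ 1 (mod 173) ✓
Therefore the multiplicative order of 141 modulo 173 is 172.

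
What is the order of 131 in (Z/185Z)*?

36

ord(131) | φ(185) = φ(5·37) = (5−1)·(37−1) = 4·36 = 144 = 2^4 · 3^2.
Divisors of 144: 1, 2, 3, 4, 6, 8, 9, 12, 16, 18, 24, 36, 48, 72, 144.
Evaluate successive powers at the divisors of 144:
131^1 ≡ 131 (mod 185)
131^2 ≡ 141 (mod 185)
131^3 ≡ 156 (mod 185)
131^4 ≡ 86 (mod 185)
131^6 ≡ 101 (mod 185)
131^8 ≡ 181 (mod 185)
131^9 ≡ 31 (mod 185)
131^12 ≡ 26 (mod 185)
131^16 ≡ 16 (mod 185)
131^18 ≡ 36 (mod 185)
131^24 ≡ 121 (mod 185)
131^36 ≡ 1 (mod 185) ✓
Hence ord(131) = 36.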